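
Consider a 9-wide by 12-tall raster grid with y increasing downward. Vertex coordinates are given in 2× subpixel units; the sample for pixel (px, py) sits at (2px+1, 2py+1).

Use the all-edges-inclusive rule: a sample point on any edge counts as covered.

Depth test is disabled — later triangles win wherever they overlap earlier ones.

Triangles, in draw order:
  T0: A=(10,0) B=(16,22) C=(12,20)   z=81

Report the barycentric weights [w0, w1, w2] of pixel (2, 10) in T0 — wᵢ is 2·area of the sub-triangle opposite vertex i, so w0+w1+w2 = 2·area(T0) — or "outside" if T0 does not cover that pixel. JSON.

T0:
  2·area = 76
  edge (10, 0)→(16, 22): d=(6,22) inclusive
  edge (16, 22)→(12, 20): d=(-4,-2) inclusive
  edge (12, 20)→(10, 0): d=(-2,-20) inclusive
    (5,2)@(11, 5): e=[8,58,10] → █
    (6,2)@(13, 5): e=[-36,62,50] → ·
    (5,3)@(11, 7): e=[20,50,6] → █
    (6,3)@(13, 7): e=[-24,54,46] → ·
    (5,4)@(11, 9): e=[32,42,2] → █
    (6,4)@(13, 9): e=[-12,46,42] → ·
    (5,5)@(11, 11): e=[44,34,-2] → ·
    (6,5)@(13, 11): e=[0,38,38] → █  [on edge]
    (7,5)@(15, 11): e=[-44,42,78] → ·
    (6,6)@(13, 13): e=[12,30,34] → █
    (7,6)@(15, 13): e=[-32,34,74] → ·
    (6,7)@(13, 15): e=[24,22,30] → █
  covered (10 px):
    · · · · · · · · ·
    · · · · · · · · ·
    · · · · · █ · · ·
    · · · · · █ · · ·
    · · · · · █ · · ·
    · · · · · · █ · ·
    · · · · · · █ · ·
    · · · · · · █ · ·
    · · · · · · █ · ·
    · · · · · · █ █ ·
    · · · · · · · █ ·
    · · · · · · · · ·

Result: "outside"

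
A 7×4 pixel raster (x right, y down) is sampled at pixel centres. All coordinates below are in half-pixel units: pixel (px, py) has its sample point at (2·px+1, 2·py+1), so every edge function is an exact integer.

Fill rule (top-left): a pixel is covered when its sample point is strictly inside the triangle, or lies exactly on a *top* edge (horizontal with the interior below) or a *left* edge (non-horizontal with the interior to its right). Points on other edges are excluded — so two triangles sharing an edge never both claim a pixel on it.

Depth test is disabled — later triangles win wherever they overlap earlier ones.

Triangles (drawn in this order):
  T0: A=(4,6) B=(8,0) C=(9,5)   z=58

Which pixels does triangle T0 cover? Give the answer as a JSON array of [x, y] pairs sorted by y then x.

T0:
  2·area = 26
  edge (4, 6)→(8, 0): d=(4,-6) top-left  bias=+0
  edge (8, 0)→(9, 5): d=(1,5) right/bottom  bias=-1
  edge (9, 5)→(4, 6): d=(-5,1) right/bottom  bias=-1
    (3,1)@(7, 3): e=[6,8,12] → █
    (4,1)@(9, 3): e=[18,-2,10] → ·
    (2,2)@(5, 5): e=[2,20,4] → █
    (4,2)@(9, 5): e=[26,0,0] → ·  [on edge]
    (2,3)@(5, 7): e=[10,22,-6] → ·
    (3,3)@(7, 7): e=[22,12,-8] → ·
  covered (3 px):
    · · · · · · ·
    · · · █ · · ·
    · · █ █ · · ·
    · · · · · · ·

Answer: [[3,1],[2,2],[3,2]]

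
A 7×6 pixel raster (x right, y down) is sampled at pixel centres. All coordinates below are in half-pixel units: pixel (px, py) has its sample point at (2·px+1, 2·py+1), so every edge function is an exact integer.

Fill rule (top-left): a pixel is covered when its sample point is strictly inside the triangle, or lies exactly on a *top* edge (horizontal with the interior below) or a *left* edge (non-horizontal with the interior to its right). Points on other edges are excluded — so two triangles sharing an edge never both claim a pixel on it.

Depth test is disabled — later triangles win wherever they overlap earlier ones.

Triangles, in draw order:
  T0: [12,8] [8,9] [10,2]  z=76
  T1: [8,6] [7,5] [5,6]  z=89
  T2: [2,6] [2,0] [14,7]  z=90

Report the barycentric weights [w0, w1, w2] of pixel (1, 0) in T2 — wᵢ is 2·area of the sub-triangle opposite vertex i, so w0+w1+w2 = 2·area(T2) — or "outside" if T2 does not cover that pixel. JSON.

T0:
  2·area = 26
  edge (12, 8)→(8, 9): d=(-4,1) right/bottom  bias=-1
  edge (8, 9)→(10, 2): d=(2,-7) top-left  bias=+0
  edge (10, 2)→(12, 8): d=(2,6) right/bottom  bias=-1
    (5,2)@(11, 5): e=[13,13,0] → .  [on edge]
    (4,3)@(9, 7): e=[7,3,16] → X
    (5,3)@(11, 7): e=[5,17,4] → X
    (6,3)@(13, 7): e=[3,31,-8] → .
    (4,4)@(9, 9): e=[-1,7,20] → .
    (5,4)@(11, 9): e=[-3,21,8] → .
    (6,5)@(13, 11): e=[-13,39,0] → .  [on edge]
  covered (2 px):
    . . . . . . .
    . . . . . . .
    . . . . . . .
    . . . . X X .
    . . . . . . .
    . . . . . . .
T1:
  2·area = 3  (B↔C swapped to make it positive)
  edge (8, 6)→(5, 6): d=(-3,0) right/bottom  bias=-1
  edge (5, 6)→(7, 5): d=(2,-1) top-left  bias=+0
  edge (7, 5)→(8, 6): d=(1,1) right/bottom  bias=-1
    (1,0)@(3, 1): e=[15,-12,0] → .  [on edge]
    (2,1)@(5, 3): e=[9,-6,0] → .  [on edge]
    (5,1)@(11, 3): e=[9,0,-6] → .  [on edge]
    (3,2)@(7, 5): e=[3,0,0] → .  [on edge]
    (1,3)@(3, 7): e=[-3,0,6] → .  [on edge]
    (4,3)@(9, 7): e=[-3,6,0] → .  [on edge]
    (5,4)@(11, 9): e=[-9,12,0] → .  [on edge]
    (6,5)@(13, 11): e=[-15,18,0] → .  [on edge]
  covered (0 px):
    . . . . . . .
    . . . . . . .
    . . . . . . .
    . . . . . . .
    . . . . . . .
    . . . . . . .
T2:
  2·area = 72
  edge (2, 6)→(2, 0): d=(0,-6) top-left  bias=+0
  edge (2, 0)→(14, 7): d=(12,7) right/bottom  bias=-1
  edge (14, 7)→(2, 6): d=(-12,-1) top-left  bias=+0
    (1,0)@(3, 1): e=[6,5,61] → X
    (2,0)@(5, 1): e=[18,-9,63] → .
    (1,1)@(3, 3): e=[6,29,37] → X
    (2,1)@(5, 3): e=[18,15,39] → X
    (3,1)@(7, 3): e=[30,1,41] → X
    (4,1)@(9, 3): e=[42,-13,43] → .
    (1,2)@(3, 5): e=[6,53,13] → X
    (4,2)@(9, 5): e=[42,11,19] → X
    (5,2)@(11, 5): e=[54,-3,21] → .
    (1,3)@(3, 7): e=[6,77,-11] → .
    (2,3)@(5, 7): e=[18,63,-9] → .
    (3,3)@(7, 7): e=[30,49,-7] → .
  covered (8 px):
    . X . . . . .
    . X X X . . .
    . X X X X . .
    . . . . . . .
    . . . . . . .
    . . . . . . .

Final: [5,61,6]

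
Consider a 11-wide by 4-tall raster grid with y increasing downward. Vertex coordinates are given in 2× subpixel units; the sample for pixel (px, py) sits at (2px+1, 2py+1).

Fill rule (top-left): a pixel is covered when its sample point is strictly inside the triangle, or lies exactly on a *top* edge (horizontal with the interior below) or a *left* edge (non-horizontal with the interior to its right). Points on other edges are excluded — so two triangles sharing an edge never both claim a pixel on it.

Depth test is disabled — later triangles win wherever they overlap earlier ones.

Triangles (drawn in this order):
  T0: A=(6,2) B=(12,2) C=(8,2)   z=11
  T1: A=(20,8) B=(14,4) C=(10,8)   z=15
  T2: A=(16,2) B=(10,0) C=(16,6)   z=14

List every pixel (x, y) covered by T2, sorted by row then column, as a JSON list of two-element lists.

T0:
  degenerate (2·area = 0) — covers nothing
T1:
  2·area = 40  (B↔C swapped to make it positive)
  edge (20, 8)→(10, 8): d=(-10,0) right/bottom  bias=-1
  edge (10, 8)→(14, 4): d=(4,-4) top-left  bias=+0
  edge (14, 4)→(20, 8): d=(6,4) right/bottom  bias=-1
    (8,0)@(17, 1): e=[70,0,-30] → ·  [on edge]
    (7,1)@(15, 3): e=[50,0,-10] → ·  [on edge]
    (6,2)@(13, 5): e=[30,0,10] → #  [on edge]
    (7,2)@(15, 5): e=[30,8,2] → #
    (8,2)@(17, 5): e=[30,16,-6] → ·
    (5,3)@(11, 7): e=[10,0,30] → #  [on edge]
    (8,3)@(17, 7): e=[10,24,6] → #
    (9,3)@(19, 7): e=[10,32,-2] → ·
  covered (6 px):
    · · · · · · · · · · ·
    · · · · · · · · · · ·
    · · · · · · # # · · ·
    · · · · · # # # # · ·
T2:
  2·area = 24  (B↔C swapped to make it positive)
  edge (16, 2)→(16, 6): d=(0,4) right/bottom  bias=-1
  edge (16, 6)→(10, 0): d=(-6,-6) top-left  bias=+0
  edge (10, 0)→(16, 2): d=(6,2) right/bottom  bias=-1
    (5,0)@(11, 1): e=[20,0,4] → #  [on edge]
    (6,0)@(13, 1): e=[12,12,0] → ·  [on edge]
    (5,1)@(11, 3): e=[20,-12,16] → ·
    (6,1)@(13, 3): e=[12,0,12] → #  [on edge]
    (7,1)@(15, 3): e=[4,12,8] → #
    (8,1)@(17, 3): e=[-4,24,4] → ·
    (9,1)@(19, 3): e=[-12,36,0] → ·  [on edge]
    (6,2)@(13, 5): e=[12,-12,24] → ·
    (7,2)@(15, 5): e=[4,0,20] → #  [on edge]
    (8,2)@(17, 5): e=[-4,12,16] → ·
    (7,3)@(15, 7): e=[4,-12,32] → ·
    (8,3)@(17, 7): e=[-4,0,28] → ·  [on edge]
  covered (4 px):
    · · · · · # · · · · ·
    · · · · · · # # · · ·
    · · · · · · · # · · ·
    · · · · · · · · · · ·

Result: [[5,0],[6,1],[7,1],[7,2]]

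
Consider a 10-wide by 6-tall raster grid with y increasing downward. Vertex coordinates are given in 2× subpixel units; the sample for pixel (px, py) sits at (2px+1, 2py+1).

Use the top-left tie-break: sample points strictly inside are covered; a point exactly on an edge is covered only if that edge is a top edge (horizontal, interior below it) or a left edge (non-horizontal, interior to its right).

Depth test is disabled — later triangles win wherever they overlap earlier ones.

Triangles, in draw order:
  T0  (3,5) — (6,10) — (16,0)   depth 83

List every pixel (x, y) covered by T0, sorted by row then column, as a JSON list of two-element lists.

T0:
  2·area = 80  (B↔C swapped to make it positive)
  edge (3, 5)→(16, 0): d=(13,-5) top-left  bias=+0
  edge (16, 0)→(6, 10): d=(-10,10) right/bottom  bias=-1
  edge (6, 10)→(3, 5): d=(-3,-5) top-left  bias=+0
    (7,0)@(15, 1): e=[8,0,72] → ·  [on edge]
    (4,1)@(9, 3): e=[4,40,36] → #
    (5,1)@(11, 3): e=[14,20,46] → #
    (6,1)@(13, 3): e=[24,0,56] → ·  [on edge]
    (1,2)@(3, 5): e=[0,80,0] → #  [on edge]
    (2,2)@(5, 5): e=[10,60,10] → #
    (3,2)@(7, 5): e=[20,40,20] → #
    (5,2)@(11, 5): e=[40,0,40] → ·  [on edge]
    (1,3)@(3, 7): e=[26,60,-6] → ·
    (2,3)@(5, 7): e=[36,40,4] → #
    (4,3)@(9, 7): e=[56,0,24] → ·  [on edge]
    (2,4)@(5, 9): e=[62,20,-2] → ·
    (3,4)@(7, 9): e=[72,0,8] → ·  [on edge]
    (2,5)@(5, 11): e=[88,0,-8] → ·  [on edge]
  covered (8 px):
    · · · · · · · · · ·
    · · · · # # · · · ·
    · # # # # · · · · ·
    · · # # · · · · · ·
    · · · · · · · · · ·
    · · · · · · · · · ·

Answer: [[4,1],[5,1],[1,2],[2,2],[3,2],[4,2],[2,3],[3,3]]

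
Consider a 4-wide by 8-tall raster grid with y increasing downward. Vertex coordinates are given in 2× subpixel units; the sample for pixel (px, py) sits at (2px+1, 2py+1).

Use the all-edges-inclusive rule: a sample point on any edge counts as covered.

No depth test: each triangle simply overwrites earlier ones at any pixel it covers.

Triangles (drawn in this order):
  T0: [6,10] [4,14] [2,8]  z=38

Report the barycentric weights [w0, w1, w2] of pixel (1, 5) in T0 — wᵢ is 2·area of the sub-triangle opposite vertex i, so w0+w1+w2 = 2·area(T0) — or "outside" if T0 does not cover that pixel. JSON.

T0:
  2·area = 20
  edge (6, 10)→(4, 14): d=(-2,4) inclusive
  edge (4, 14)→(2, 8): d=(-2,-6) inclusive
  edge (2, 8)→(6, 10): d=(4,2) inclusive
    (0,2)@(1, 5): e=[30,0,-10] → ·  [on edge]
    (1,4)@(3, 9): e=[14,4,2] → █
    (2,4)@(5, 9): e=[6,16,-2] → ·
    (1,5)@(3, 11): e=[10,0,10] → █  [on edge]
    (2,5)@(5, 11): e=[2,12,6] → █
    (3,5)@(7, 11): e=[-6,24,2] → ·
    (1,6)@(3, 13): e=[6,-4,18] → ·
    (2,6)@(5, 13): e=[-2,8,14] → ·
  covered (3 px):
    · · · ·
    · · · ·
    · · · ·
    · · · ·
    · █ · ·
    · █ █ ·
    · · · ·
    · · · ·

Answer: [0,10,10]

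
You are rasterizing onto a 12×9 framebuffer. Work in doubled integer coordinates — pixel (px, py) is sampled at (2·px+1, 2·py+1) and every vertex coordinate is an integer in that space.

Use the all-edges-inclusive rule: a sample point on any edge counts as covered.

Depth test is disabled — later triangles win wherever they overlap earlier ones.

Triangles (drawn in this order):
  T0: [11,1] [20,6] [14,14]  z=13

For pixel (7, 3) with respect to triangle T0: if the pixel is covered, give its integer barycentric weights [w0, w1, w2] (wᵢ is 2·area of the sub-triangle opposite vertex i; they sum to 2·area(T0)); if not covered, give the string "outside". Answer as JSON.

T0:
  2·area = 102
  edge (11, 1)→(20, 6): d=(9,5) inclusive
  edge (20, 6)→(14, 14): d=(-6,8) inclusive
  edge (14, 14)→(11, 1): d=(-3,-13) inclusive
    (5,0)@(11, 1): e=[0,102,0] → #  [on edge]
    (6,0)@(13, 1): e=[-10,86,26] → ·
    (5,1)@(11, 3): e=[18,90,-6] → ·
    (6,1)@(13, 3): e=[8,74,20] → #
    (7,1)@(15, 3): e=[-2,58,46] → ·
    (6,2)@(13, 5): e=[26,62,14] → #
    (7,2)@(15, 5): e=[16,46,40] → #
    (8,2)@(17, 5): e=[6,30,66] → #
    (9,2)@(19, 5): e=[-4,14,92] → ·
    (6,3)@(13, 7): e=[44,50,8] → #
    (9,3)@(19, 7): e=[14,2,86] → #
    (10,3)@(21, 7): e=[4,-14,112] → ·
  covered (13 px):
    · · · · · # · · · · · ·
    · · · · · · # · · · · ·
    · · · · · · # # # · · ·
    · · · · · · # # # # · ·
    · · · · · · # # # · · ·
    · · · · · · · # · · · ·
    · · · · · · · · · · · ·
    · · · · · · · · · · · ·
    · · · · · · · · · · · ·

Answer: [34,34,34]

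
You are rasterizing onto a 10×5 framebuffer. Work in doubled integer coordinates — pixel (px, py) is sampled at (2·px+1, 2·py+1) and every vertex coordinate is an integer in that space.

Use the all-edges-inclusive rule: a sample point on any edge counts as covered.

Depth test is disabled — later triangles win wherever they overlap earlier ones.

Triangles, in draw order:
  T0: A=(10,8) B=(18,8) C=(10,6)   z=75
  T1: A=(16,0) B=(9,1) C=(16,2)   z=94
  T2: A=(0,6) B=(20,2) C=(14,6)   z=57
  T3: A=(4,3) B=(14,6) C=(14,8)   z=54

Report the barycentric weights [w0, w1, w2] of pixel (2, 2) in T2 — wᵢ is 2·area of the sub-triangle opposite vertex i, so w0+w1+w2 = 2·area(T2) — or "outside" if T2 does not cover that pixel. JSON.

T0:
  2·area = 16  (B↔C swapped to make it positive)
  edge (10, 8)→(10, 6): d=(0,-2) inclusive
  edge (10, 6)→(18, 8): d=(8,2) inclusive
  edge (18, 8)→(10, 8): d=(-8,0) inclusive
    (5,3)@(11, 7): e=[2,6,8] → X
    (6,3)@(13, 7): e=[6,2,8] → X
    (7,3)@(15, 7): e=[10,-2,8] → .
    (5,4)@(11, 9): e=[2,22,-8] → .
    (6,4)@(13, 9): e=[6,18,-8] → .
  covered (2 px):
    . . . . . . . . . .
    . . . . . . . . . .
    . . . . . . . . . .
    . . . . . X X . . .
    . . . . . . . . . .
T1:
  2·area = 14  (B↔C swapped to make it positive)
  edge (16, 0)→(16, 2): d=(0,2) inclusive
  edge (16, 2)→(9, 1): d=(-7,-1) inclusive
  edge (9, 1)→(16, 0): d=(7,-1) inclusive
    (4,0)@(9, 1): e=[14,0,0] → X  [on edge]
    (5,0)@(11, 1): e=[10,2,2] → X
    (6,0)@(13, 1): e=[6,4,4] → X
    (7,0)@(15, 1): e=[2,6,6] → X
    (8,0)@(17, 1): e=[-2,8,8] → .
    (4,1)@(9, 3): e=[14,-14,14] → .
    (5,1)@(11, 3): e=[10,-12,16] → .
    (6,1)@(13, 3): e=[6,-10,18] → .
    (7,1)@(15, 3): e=[2,-8,20] → .
  covered (4 px):
    . . . . X X X X . .
    . . . . . . . . . .
    . . . . . . . . . .
    . . . . . . . . . .
    . . . . . . . . . .
T2:
  2·area = 56
  edge (0, 6)→(20, 2): d=(20,-4) inclusive
  edge (20, 2)→(14, 6): d=(-6,4) inclusive
  edge (14, 6)→(0, 6): d=(-14,0) inclusive
    (7,1)@(15, 3): e=[0,14,42] → X  [on edge]
    (8,1)@(17, 3): e=[8,6,42] → X
    (9,1)@(19, 3): e=[16,-2,42] → .
    (2,2)@(5, 5): e=[0,42,14] → X  [on edge]
    (3,2)@(7, 5): e=[8,34,14] → X
    (4,2)@(9, 5): e=[16,26,14] → X
    (5,2)@(11, 5): e=[24,18,14] → X
    (6,2)@(13, 5): e=[32,10,14] → X
    (8,2)@(17, 5): e=[48,-6,14] → .
    (2,3)@(5, 7): e=[40,30,-14] → .
    (3,3)@(7, 7): e=[48,22,-14] → .
    (4,3)@(9, 7): e=[56,14,-14] → .
  covered (8 px):
    . . . . . . . . . .
    . . . . . . . X X .
    . . X X X X X X . .
    . . . . . . . . . .
    . . . . . . . . . .
T3:
  2·area = 20
  edge (4, 3)→(14, 6): d=(10,3) inclusive
  edge (14, 6)→(14, 8): d=(0,2) inclusive
  edge (14, 8)→(4, 3): d=(-10,-5) inclusive
    (4,2)@(9, 5): e=[5,10,5] → X
    (5,2)@(11, 5): e=[-1,6,15] → .
    (4,3)@(9, 7): e=[25,10,-15] → .
    (6,3)@(13, 7): e=[13,2,5] → X
    (7,3)@(15, 7): e=[7,-2,15] → .
    (6,4)@(13, 9): e=[33,2,-15] → .
  covered (2 px):
    . . . . . . . . . .
    . . . . . . . . . .
    . . . . X . . . . .
    . . . . . . X . . .
    . . . . . . . . . .

Answer: [42,14,0]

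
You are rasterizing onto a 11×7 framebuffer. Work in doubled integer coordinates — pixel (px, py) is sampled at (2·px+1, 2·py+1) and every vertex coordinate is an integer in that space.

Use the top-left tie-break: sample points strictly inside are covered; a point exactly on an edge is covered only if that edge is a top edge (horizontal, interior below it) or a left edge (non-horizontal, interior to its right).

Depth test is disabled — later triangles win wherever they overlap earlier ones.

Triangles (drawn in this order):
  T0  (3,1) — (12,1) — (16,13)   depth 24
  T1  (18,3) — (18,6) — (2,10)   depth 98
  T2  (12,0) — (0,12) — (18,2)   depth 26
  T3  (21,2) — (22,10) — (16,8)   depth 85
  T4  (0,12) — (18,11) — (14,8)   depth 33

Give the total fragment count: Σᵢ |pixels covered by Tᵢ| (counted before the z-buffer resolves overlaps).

T0:
  2·area = 108
  edge (3, 1)→(12, 1): d=(9,0) top-left  bias=+0
  edge (12, 1)→(16, 13): d=(4,12) right/bottom  bias=-1
  edge (16, 13)→(3, 1): d=(-13,-12) top-left  bias=+0
    (0,0)@(1, 1): e=[0,132,-24] → ·  [on edge]
    (1,0)@(3, 1): e=[0,108,0] → #  [on edge]
    (2,0)@(5, 1): e=[0,84,24] → #  [on edge]
    (3,0)@(7, 1): e=[0,60,48] → #  [on edge]
    (4,0)@(9, 1): e=[0,36,72] → #  [on edge]
    (5,0)@(11, 1): e=[0,12,96] → #  [on edge]
    (6,0)@(13, 1): e=[0,-12,120] → ·  [on edge]
    (7,0)@(15, 1): e=[0,-36,144] → ·  [on edge]
    (8,0)@(17, 1): e=[0,-60,168] → ·  [on edge]
    (9,0)@(19, 1): e=[0,-84,192] → ·  [on edge]
    (10,0)@(21, 1): e=[0,-108,216] → ·  [on edge]
    (1,1)@(3, 3): e=[18,116,-26] → ·
  covered (15 px):
    · # # # # # · · · · ·
    · · · # # # · · · · ·
    · · · · # # # · · · ·
    · · · · · # # · · · ·
    · · · · · · # · · · ·
    · · · · · · · # · · ·
    · · · · · · · · · · ·
T1:
  2·area = 48
  edge (18, 3)→(18, 6): d=(0,3) right/bottom  bias=-1
  edge (18, 6)→(2, 10): d=(-16,4) right/bottom  bias=-1
  edge (2, 10)→(18, 3): d=(16,-7) top-left  bias=+0
    (7,2)@(15, 5): e=[9,28,11] → #
    (8,2)@(17, 5): e=[3,20,25] → #
    (9,2)@(19, 5): e=[-3,12,39] → ·
    (4,3)@(9, 7): e=[27,20,1] → #
    (5,3)@(11, 7): e=[21,12,15] → #
    (6,3)@(13, 7): e=[15,4,29] → #
    (7,3)@(15, 7): e=[9,-4,43] → ·
    (8,3)@(17, 7): e=[3,-12,57] → ·
    (2,4)@(5, 9): e=[39,4,5] → #
    (3,4)@(7, 9): e=[33,-4,19] → ·
    (4,4)@(9, 9): e=[27,-12,33] → ·
    (5,4)@(11, 9): e=[21,-20,47] → ·
  covered (6 px):
    · · · · · · · · · · ·
    · · · · · · · · · · ·
    · · · · · · · # # · ·
    · · · · # # # · · · ·
    · · # · · · · · · · ·
    · · · · · · · · · · ·
    · · · · · · · · · · ·
T2:
  2·area = 96  (B↔C swapped to make it positive)
  edge (12, 0)→(18, 2): d=(6,2) right/bottom  bias=-1
  edge (18, 2)→(0, 12): d=(-18,10) right/bottom  bias=-1
  edge (0, 12)→(12, 0): d=(12,-12) top-left  bias=+0
    (5,0)@(11, 1): e=[8,88,0] → #  [on edge]
    (6,0)@(13, 1): e=[4,68,24] → #
    (7,0)@(15, 1): e=[0,48,48] → ·  [on edge]
    (4,1)@(9, 3): e=[24,72,0] → #  [on edge]
    (7,1)@(15, 3): e=[12,12,72] → #
    (8,1)@(17, 3): e=[8,-8,96] → ·
    (10,1)@(21, 3): e=[0,-48,144] → ·  [on edge]
    (3,2)@(7, 5): e=[40,56,0] → #  [on edge]
    (6,2)@(13, 5): e=[28,-4,72] → ·
    (7,2)@(15, 5): e=[24,-24,96] → ·
    (2,3)@(5, 7): e=[56,40,0] → #  [on edge]
    (4,3)@(9, 7): e=[48,0,48] → ·  [on edge]
    (1,4)@(3, 9): e=[72,24,0] → #  [on edge]
    (0,5)@(1, 11): e=[88,8,0] → #  [on edge]
  covered (14 px):
    · · · · · # # · · · ·
    · · · · # # # # · · ·
    · · · # # # · · · · ·
    · · # # · · · · · · ·
    · # # · · · · · · · ·
    # · · · · · · · · · ·
    · · · · · · · · · · ·
T3:
  2·area = 46
  edge (21, 2)→(22, 10): d=(1,8) right/bottom  bias=-1
  edge (22, 10)→(16, 8): d=(-6,-2) top-left  bias=+0
  edge (16, 8)→(21, 2): d=(5,-6) top-left  bias=+0
    (0,1)@(1, 3): e=[161,0,-115] → ·  [on edge]
    (10,1)@(21, 3): e=[1,40,5] → #
    (3,2)@(7, 5): e=[115,0,-69] → ·  [on edge]
    (9,2)@(19, 5): e=[19,24,3] → #
    (6,3)@(13, 7): e=[69,0,-23] → ·  [on edge]
    (8,3)@(17, 7): e=[37,8,1] → #
    (8,4)@(17, 9): e=[39,-4,11] → ·
    (9,4)@(19, 9): e=[23,0,23] → #  [on edge]
    (9,5)@(19, 11): e=[25,-12,33] → ·
    (10,5)@(21, 11): e=[9,-8,45] → ·
  covered (8 px):
    · · · · · · · · · · ·
    · · · · · · · · · · #
    · · · · · · · · · # #
    · · · · · · · · # # #
    · · · · · · · · · # #
    · · · · · · · · · · ·
    · · · · · · · · · · ·
T4:
  2·area = 58  (B↔C swapped to make it positive)
  edge (0, 12)→(14, 8): d=(14,-4) top-left  bias=+0
  edge (14, 8)→(18, 11): d=(4,3) right/bottom  bias=-1
  edge (18, 11)→(0, 12): d=(-18,1) right/bottom  bias=-1
    (5,4)@(11, 9): e=[2,13,43] → #
    (6,4)@(13, 9): e=[10,7,41] → #
    (7,4)@(15, 9): e=[18,1,39] → #
    (8,4)@(17, 9): e=[26,-5,37] → ·
    (2,5)@(5, 11): e=[6,39,13] → #
    (3,5)@(7, 11): e=[14,33,11] → #
    (4,5)@(9, 11): e=[22,27,9] → #
    (8,5)@(17, 11): e=[54,3,1] → #
    (9,5)@(19, 11): e=[62,-3,-1] → ·
    (2,6)@(5, 13): e=[34,47,-23] → ·
    (3,6)@(7, 13): e=[42,41,-25] → ·
    (4,6)@(9, 13): e=[50,35,-27] → ·
  covered (10 px):
    · · · · · · · · · · ·
    · · · · · · · · · · ·
    · · · · · · · · · · ·
    · · · · · · · · · · ·
    · · · · · # # # · · ·
    · · # # # # # # # · ·
    · · · · · · · · · · ·

Final: 53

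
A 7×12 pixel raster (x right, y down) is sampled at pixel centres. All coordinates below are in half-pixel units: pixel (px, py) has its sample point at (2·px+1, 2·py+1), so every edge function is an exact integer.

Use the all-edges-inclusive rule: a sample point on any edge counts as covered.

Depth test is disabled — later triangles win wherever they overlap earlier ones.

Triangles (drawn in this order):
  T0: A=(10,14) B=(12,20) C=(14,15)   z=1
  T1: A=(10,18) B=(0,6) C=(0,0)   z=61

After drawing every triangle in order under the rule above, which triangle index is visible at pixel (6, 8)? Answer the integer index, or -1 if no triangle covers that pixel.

T0:
  2·area = 22  (B↔C swapped to make it positive)
  edge (10, 14)→(14, 15): d=(4,1) inclusive
  edge (14, 15)→(12, 20): d=(-2,5) inclusive
  edge (12, 20)→(10, 14): d=(-2,-6) inclusive
    (3,2)@(7, 5): e=[-33,55,0] → ·  [on edge]
    (4,5)@(9, 11): e=[-11,33,0] → ·  [on edge]
    (5,7)@(11, 15): e=[3,15,4] → █
    (6,7)@(13, 15): e=[1,5,16] → █
    (5,8)@(11, 17): e=[11,11,0] → █  [on edge]
    (5,9)@(11, 19): e=[19,7,-4] → ·
    (6,9)@(13, 19): e=[17,-3,8] → ·
    (6,11)@(13, 23): e=[33,-11,0] → ·  [on edge]
  covered (4 px):
    · · · · · · ·
    · · · · · · ·
    · · · · · · ·
    · · · · · · ·
    · · · · · · ·
    · · · · · · ·
    · · · · · · ·
    · · · · · █ █
    · · · · · █ █
    · · · · · · ·
    · · · · · · ·
    · · · · · · ·
T1:
  2·area = 60
  edge (10, 18)→(0, 6): d=(-10,-12) inclusive
  edge (0, 6)→(0, 0): d=(0,-6) inclusive
  edge (0, 0)→(10, 18): d=(10,18) inclusive
    (0,1)@(1, 3): e=[42,6,12] → █
    (1,1)@(3, 3): e=[66,18,-24] → ·
    (0,2)@(1, 5): e=[22,6,32] → █
    (1,2)@(3, 5): e=[46,18,-4] → ·
    (0,3)@(1, 7): e=[2,6,52] → █
    (1,3)@(3, 7): e=[26,18,16] → █
    (2,3)@(5, 7): e=[50,30,-20] → ·
    (0,4)@(1, 9): e=[-18,6,72] → ·
    (1,4)@(3, 9): e=[6,18,36] → █
    (2,4)@(5, 9): e=[30,30,0] → █  [on edge]
    (3,4)@(7, 9): e=[54,42,-36] → ·
    (1,5)@(3, 11): e=[-14,18,56] → ·
  covered (8 px):
    · · · · · · ·
    █ · · · · · ·
    █ · · · · · ·
    █ █ · · · · ·
    · █ █ · · · ·
    · · █ · · · ·
    · · · █ · · ·
    · · · · · · ·
    · · · · · · ·
    · · · · · · ·
    · · · · · · ·
    · · · · · · ·

Z-buffer (winner per pixel, '.' = empty):
  . . . . . . .
  1 . . . . . .
  1 . . . . . .
  1 1 . . . . .
  . 1 1 . . . .
  . . 1 . . . .
  . . . 1 . . .
  . . . . . 0 0
  . . . . . 0 0
  . . . . . . .
  . . . . . . .
  . . . . . . .

Result: 0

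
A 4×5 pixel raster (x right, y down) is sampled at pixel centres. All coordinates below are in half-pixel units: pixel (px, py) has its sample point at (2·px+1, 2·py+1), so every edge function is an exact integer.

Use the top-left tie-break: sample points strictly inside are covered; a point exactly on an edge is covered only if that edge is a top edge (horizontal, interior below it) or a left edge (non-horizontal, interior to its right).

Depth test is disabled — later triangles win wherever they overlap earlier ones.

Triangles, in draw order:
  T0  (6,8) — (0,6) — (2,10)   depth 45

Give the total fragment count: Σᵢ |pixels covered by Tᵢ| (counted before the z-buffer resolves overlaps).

T0:
  2·area = 20  (B↔C swapped to make it positive)
  edge (6, 8)→(2, 10): d=(-4,2) right/bottom  bias=-1
  edge (2, 10)→(0, 6): d=(-2,-4) top-left  bias=+0
  edge (0, 6)→(6, 8): d=(6,2) right/bottom  bias=-1
    (0,3)@(1, 7): e=[14,2,4] → #
    (1,3)@(3, 7): e=[10,10,0] → ·  [on edge]
    (0,4)@(1, 9): e=[6,-2,16] → ·
    (1,4)@(3, 9): e=[2,6,12] → #
    (2,4)@(5, 9): e=[-2,14,8] → ·
  covered (2 px):
    · · · ·
    · · · ·
    · · · ·
    # · · ·
    · # · ·

Final: 2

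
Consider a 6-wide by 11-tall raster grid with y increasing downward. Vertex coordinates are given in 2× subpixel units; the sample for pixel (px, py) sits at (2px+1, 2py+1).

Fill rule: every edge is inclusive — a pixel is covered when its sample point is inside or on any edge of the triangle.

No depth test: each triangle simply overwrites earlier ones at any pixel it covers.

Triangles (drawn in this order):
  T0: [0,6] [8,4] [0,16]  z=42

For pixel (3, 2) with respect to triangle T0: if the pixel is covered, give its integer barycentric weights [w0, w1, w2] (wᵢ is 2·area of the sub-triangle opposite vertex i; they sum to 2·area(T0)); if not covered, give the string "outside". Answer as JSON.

T0:
  2·area = 80
  edge (0, 6)→(8, 4): d=(8,-2) inclusive
  edge (8, 4)→(0, 16): d=(-8,12) inclusive
  edge (0, 16)→(0, 6): d=(0,-10) inclusive
    (2,2)@(5, 5): e=[2,28,50] → █
    (3,2)@(7, 5): e=[6,4,70] → █
    (4,2)@(9, 5): e=[10,-20,90] → ·
    (0,3)@(1, 7): e=[10,60,10] → █
    (1,3)@(3, 7): e=[14,36,30] → █
    (3,3)@(7, 7): e=[22,-12,70] → ·
    (0,4)@(1, 9): e=[26,44,10] → █
    (2,4)@(5, 9): e=[34,-4,50] → ·
    (0,5)@(1, 11): e=[42,28,10] → █
    (2,5)@(5, 11): e=[50,-20,50] → ·
    (0,6)@(1, 13): e=[58,12,10] → █
    (1,6)@(3, 13): e=[62,-12,30] → ·
  covered (10 px):
    · · · · · ·
    · · · · · ·
    · · █ █ · ·
    █ █ █ · · ·
    █ █ · · · ·
    █ █ · · · ·
    █ · · · · ·
    · · · · · ·
    · · · · · ·
    · · · · · ·
    · · · · · ·

Answer: [4,70,6]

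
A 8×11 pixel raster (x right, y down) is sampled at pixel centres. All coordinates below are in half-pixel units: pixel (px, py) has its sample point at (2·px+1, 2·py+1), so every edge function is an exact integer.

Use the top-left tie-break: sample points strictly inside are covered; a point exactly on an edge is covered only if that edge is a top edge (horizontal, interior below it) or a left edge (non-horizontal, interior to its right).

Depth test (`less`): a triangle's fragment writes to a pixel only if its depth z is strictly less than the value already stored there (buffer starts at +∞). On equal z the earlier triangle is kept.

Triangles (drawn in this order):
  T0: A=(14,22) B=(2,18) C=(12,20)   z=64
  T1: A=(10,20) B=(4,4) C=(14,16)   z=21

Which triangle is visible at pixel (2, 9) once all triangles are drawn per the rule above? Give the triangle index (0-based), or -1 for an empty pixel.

T0:
  2·area = 16
  edge (14, 22)→(2, 18): d=(-12,-4) top-left  bias=+0
  edge (2, 18)→(12, 20): d=(10,2) right/bottom  bias=-1
  edge (12, 20)→(14, 22): d=(2,2) right/bottom  bias=-1
    (0,4)@(1, 9): e=[104,-88,0] → .  [on edge]
    (1,5)@(3, 11): e=[88,-72,0] → .  [on edge]
    (2,6)@(5, 13): e=[72,-56,0] → .  [on edge]
    (3,7)@(7, 15): e=[56,-40,0] → .  [on edge]
    (4,8)@(9, 17): e=[40,-24,0] → .  [on edge]
    (2,9)@(5, 19): e=[0,4,12] → X  [on edge]
    (3,9)@(7, 19): e=[8,0,8] → .  [on edge]
    (5,9)@(11, 19): e=[24,-8,0] → .  [on edge]
    (2,10)@(5, 21): e=[-24,24,16] → .
    (5,10)@(11, 21): e=[0,12,4] → X  [on edge]
    (6,10)@(13, 21): e=[8,8,0] → .  [on edge]
  covered (2 px):
    . . . . . . . .
    . . . . . . . .
    . . . . . . . .
    . . . . . . . .
    . . . . . . . .
    . . . . . . . .
    . . . . . . . .
    . . . . . . . .
    . . . . . . . .
    . . X . . . . .
    . . . . . X . .
T1:
  2·area = 88
  edge (10, 20)→(4, 4): d=(-6,-16) top-left  bias=+0
  edge (4, 4)→(14, 16): d=(10,12) right/bottom  bias=-1
  edge (14, 16)→(10, 20): d=(-4,4) right/bottom  bias=-1
    (3,4)@(7, 9): e=[18,14,56] → X
    (4,4)@(9, 9): e=[50,-10,48] → .
    (3,5)@(7, 11): e=[6,34,48] → X
    (4,5)@(9, 11): e=[38,10,40] → X
    (5,5)@(11, 11): e=[70,-14,32] → .
    (3,6)@(7, 13): e=[-6,54,40] → .
    (4,6)@(9, 13): e=[26,30,32] → X
    (5,6)@(11, 13): e=[58,6,24] → X
    (6,6)@(13, 13): e=[90,-18,16] → .
    (4,7)@(9, 15): e=[14,50,24] → X
    (6,7)@(13, 15): e=[78,2,8] → X
    (7,7)@(15, 15): e=[110,-22,0] → .  [on edge]
    (6,8)@(13, 17): e=[66,22,0] → .  [on edge]
    (5,9)@(11, 19): e=[22,66,0] → .  [on edge]
    (4,10)@(9, 21): e=[-22,110,0] → .  [on edge]
  covered (10 px):
    . . . . . . . .
    . . . . . . . .
    . . . . . . . .
    . . . . . . . .
    . . . X . . . .
    . . . X X . . .
    . . . . X X . .
    . . . . X X X .
    . . . . X X . .
    . . . . . . . .
    . . . . . . . .

Z-buffer (winner per pixel, '.' = empty):
  . . . . . . . .
  . . . . . . . .
  . . . . . . . .
  . . . . . . . .
  . . . 1 . . . .
  . . . 1 1 . . .
  . . . . 1 1 . .
  . . . . 1 1 1 .
  . . . . 1 1 . .
  . . 0 . . . . .
  . . . . . 0 . .

Answer: 0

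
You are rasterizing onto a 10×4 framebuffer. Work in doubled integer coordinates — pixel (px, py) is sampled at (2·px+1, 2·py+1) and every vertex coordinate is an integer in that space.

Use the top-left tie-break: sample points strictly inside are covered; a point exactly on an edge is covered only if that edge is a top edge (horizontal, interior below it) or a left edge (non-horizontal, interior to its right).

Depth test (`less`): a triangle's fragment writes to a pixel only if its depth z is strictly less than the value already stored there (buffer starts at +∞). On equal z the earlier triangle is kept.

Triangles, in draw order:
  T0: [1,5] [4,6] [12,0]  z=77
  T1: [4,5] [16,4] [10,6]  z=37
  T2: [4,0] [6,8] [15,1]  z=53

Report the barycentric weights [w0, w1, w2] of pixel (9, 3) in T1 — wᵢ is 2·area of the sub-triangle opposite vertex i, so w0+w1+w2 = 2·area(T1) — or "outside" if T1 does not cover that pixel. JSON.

T0:
  2·area = 26  (B↔C swapped to make it positive)
  edge (1, 5)→(12, 0): d=(11,-5) top-left  bias=+0
  edge (12, 0)→(4, 6): d=(-8,6) right/bottom  bias=-1
  edge (4, 6)→(1, 5): d=(-3,-1) top-left  bias=+0
    (3,1)@(7, 3): e=[8,6,12] → #
    (4,1)@(9, 3): e=[18,-6,14] → ·
    (0,2)@(1, 5): e=[0,26,0] → #  [on edge]
    (1,2)@(3, 5): e=[10,14,2] → #
    (2,2)@(5, 5): e=[20,2,4] → #
    (3,2)@(7, 5): e=[30,-10,6] → ·
    (0,3)@(1, 7): e=[22,10,-6] → ·
    (1,3)@(3, 7): e=[32,-2,-4] → ·
    (2,3)@(5, 7): e=[42,-14,-2] → ·
    (3,3)@(7, 7): e=[52,-26,0] → ·  [on edge]
  covered (4 px):
    · · · · · · · · · ·
    · · · # · · · · · ·
    # # # · · · · · · ·
    · · · · · · · · · ·
T1:
  2·area = 18
  edge (4, 5)→(16, 4): d=(12,-1) top-left  bias=+0
  edge (16, 4)→(10, 6): d=(-6,2) right/bottom  bias=-1
  edge (10, 6)→(4, 5): d=(-6,-1) top-left  bias=+0
    (9,1)@(19, 3): e=[-9,0,27] → ·  [on edge]
    (2,2)@(5, 5): e=[1,16,1] → #
    (3,2)@(7, 5): e=[3,12,3] → #
    (4,2)@(9, 5): e=[5,8,5] → #
    (5,2)@(11, 5): e=[7,4,7] → #
    (6,2)@(13, 5): e=[9,0,9] → ·  [on edge]
    (2,3)@(5, 7): e=[25,4,-11] → ·
    (3,3)@(7, 7): e=[27,0,-9] → ·  [on edge]
    (4,3)@(9, 7): e=[29,-4,-7] → ·
    (5,3)@(11, 7): e=[31,-8,-5] → ·
  covered (4 px):
    · · · · · · · · · ·
    · · · · · · · · · ·
    · · # # # # · · · ·
    · · · · · · · · · ·
T2:
  2·area = 86  (B↔C swapped to make it positive)
  edge (4, 0)→(15, 1): d=(11,1) right/bottom  bias=-1
  edge (15, 1)→(6, 8): d=(-9,7) right/bottom  bias=-1
  edge (6, 8)→(4, 0): d=(-2,-8) top-left  bias=+0
    (2,0)@(5, 1): e=[10,70,6] → #
    (3,0)@(7, 1): e=[8,56,22] → #
    (4,0)@(9, 1): e=[6,42,38] → #
    (5,0)@(11, 1): e=[4,28,54] → #
    (6,0)@(13, 1): e=[2,14,70] → #
    (7,0)@(15, 1): e=[0,0,86] → ·  [on edge]
    (2,1)@(5, 3): e=[32,52,2] → #
    (6,1)@(13, 3): e=[24,-4,66] → ·
    (2,2)@(5, 5): e=[54,34,-2] → ·
    (3,2)@(7, 5): e=[52,20,14] → #
    (5,2)@(11, 5): e=[48,-8,46] → ·
    (3,3)@(7, 7): e=[74,2,10] → #
  covered (12 px):
    · · # # # # # · · ·
    · · # # # # · · · ·
    · · · # # · · · · ·
    · · · # · · · · · ·

Answer: "outside"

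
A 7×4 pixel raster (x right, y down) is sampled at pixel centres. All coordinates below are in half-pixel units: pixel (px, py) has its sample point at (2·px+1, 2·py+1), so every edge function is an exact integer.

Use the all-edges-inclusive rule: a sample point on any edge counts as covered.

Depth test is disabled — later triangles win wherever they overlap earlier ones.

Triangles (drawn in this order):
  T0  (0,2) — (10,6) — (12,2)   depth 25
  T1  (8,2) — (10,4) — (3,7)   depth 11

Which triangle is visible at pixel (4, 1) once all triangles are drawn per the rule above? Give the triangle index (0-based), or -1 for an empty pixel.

T0:
  2·area = 48  (B↔C swapped to make it positive)
  edge (0, 2)→(12, 2): d=(12,0) inclusive
  edge (12, 2)→(10, 6): d=(-2,4) inclusive
  edge (10, 6)→(0, 2): d=(-10,-4) inclusive
    (1,1)@(3, 3): e=[12,34,2] → #
    (2,1)@(5, 3): e=[12,26,10] → #
    (3,1)@(7, 3): e=[12,18,18] → #
    (4,1)@(9, 3): e=[12,10,26] → #
    (5,1)@(11, 3): e=[12,2,34] → #
    (6,1)@(13, 3): e=[12,-6,42] → ·
    (1,2)@(3, 5): e=[36,30,-18] → ·
    (2,2)@(5, 5): e=[36,22,-10] → ·
    (3,2)@(7, 5): e=[36,14,-2] → ·
    (4,2)@(9, 5): e=[36,6,6] → #
    (5,2)@(11, 5): e=[36,-2,14] → ·
    (4,3)@(9, 7): e=[60,2,-14] → ·
  covered (6 px):
    · · · · · · ·
    · # # # # # ·
    · · · · # · ·
    · · · · · · ·
T1:
  2·area = 20
  edge (8, 2)→(10, 4): d=(2,2) inclusive
  edge (10, 4)→(3, 7): d=(-7,3) inclusive
  edge (3, 7)→(8, 2): d=(5,-5) inclusive
    (3,0)@(7, 1): e=[0,30,-10] → ·  [on edge]
    (4,0)@(9, 1): e=[-4,24,0] → ·  [on edge]
    (3,1)@(7, 3): e=[4,16,0] → #  [on edge]
    (4,1)@(9, 3): e=[0,10,10] → #  [on edge]
    (5,1)@(11, 3): e=[-4,4,20] → ·
    (2,2)@(5, 5): e=[12,8,0] → #  [on edge]
    (4,2)@(9, 5): e=[4,-4,20] → ·
    (5,2)@(11, 5): e=[0,-10,30] → ·  [on edge]
    (1,3)@(3, 7): e=[20,0,0] → #  [on edge]
    (2,3)@(5, 7): e=[16,-6,10] → ·
    (3,3)@(7, 7): e=[12,-12,20] → ·
    (6,3)@(13, 7): e=[0,-30,50] → ·  [on edge]
  covered (5 px):
    · · · · · · ·
    · · · # # · ·
    · · # # · · ·
    · # · · · · ·

Z-buffer (winner per pixel, '.' = empty):
  . . . . . . .
  . 0 0 1 1 0 .
  . . 1 1 0 . .
  . 1 . . . . .

Answer: 1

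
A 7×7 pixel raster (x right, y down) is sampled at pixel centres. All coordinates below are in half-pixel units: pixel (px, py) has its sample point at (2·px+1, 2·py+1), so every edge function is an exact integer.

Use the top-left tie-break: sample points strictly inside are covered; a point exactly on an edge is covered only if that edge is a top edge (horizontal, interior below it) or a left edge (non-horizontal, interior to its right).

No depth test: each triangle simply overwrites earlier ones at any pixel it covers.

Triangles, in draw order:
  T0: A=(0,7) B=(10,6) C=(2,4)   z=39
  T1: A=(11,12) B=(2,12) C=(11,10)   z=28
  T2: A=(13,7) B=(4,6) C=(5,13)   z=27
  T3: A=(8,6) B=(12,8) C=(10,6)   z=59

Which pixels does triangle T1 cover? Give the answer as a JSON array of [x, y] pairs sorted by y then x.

T0:
  2·area = 28  (B↔C swapped to make it positive)
  edge (0, 7)→(2, 4): d=(2,-3) top-left  bias=+0
  edge (2, 4)→(10, 6): d=(8,2) right/bottom  bias=-1
  edge (10, 6)→(0, 7): d=(-10,1) right/bottom  bias=-1
    (1,2)@(3, 5): e=[5,6,17] → #
    (2,2)@(5, 5): e=[11,2,15] → #
    (3,2)@(7, 5): e=[17,-2,13] → ·
    (1,3)@(3, 7): e=[9,22,-3] → ·
    (2,3)@(5, 7): e=[15,18,-5] → ·
  covered (2 px):
    · · · · · · ·
    · · · · · · ·
    · # # · · · ·
    · · · · · · ·
    · · · · · · ·
    · · · · · · ·
    · · · · · · ·
T1:
  2·area = 18
  edge (11, 12)→(2, 12): d=(-9,0) right/bottom  bias=-1
  edge (2, 12)→(11, 10): d=(9,-2) top-left  bias=+0
  edge (11, 10)→(11, 12): d=(0,2) right/bottom  bias=-1
    (5,0)@(11, 1): e=[99,-81,0] → ·  [on edge]
    (5,1)@(11, 3): e=[81,-63,0] → ·  [on edge]
    (5,2)@(11, 5): e=[63,-45,0] → ·  [on edge]
    (5,3)@(11, 7): e=[45,-27,0] → ·  [on edge]
    (5,4)@(11, 9): e=[27,-9,0] → ·  [on edge]
    (3,5)@(7, 11): e=[9,1,8] → #
    (4,5)@(9, 11): e=[9,5,4] → #
    (5,5)@(11, 11): e=[9,9,0] → ·  [on edge]
    (3,6)@(7, 13): e=[-9,19,8] → ·
    (4,6)@(9, 13): e=[-9,23,4] → ·
    (5,6)@(11, 13): e=[-9,27,0] → ·  [on edge]
  covered (2 px):
    · · · · · · ·
    · · · · · · ·
    · · · · · · ·
    · · · · · · ·
    · · · · · · ·
    · · · # # · ·
    · · · · · · ·
T2:
  2·area = 62  (B↔C swapped to make it positive)
  edge (13, 7)→(5, 13): d=(-8,6) right/bottom  bias=-1
  edge (5, 13)→(4, 6): d=(-1,-7) top-left  bias=+0
  edge (4, 6)→(13, 7): d=(9,1) right/bottom  bias=-1
    (2,3)@(5, 7): e=[48,6,8] → #
    (3,3)@(7, 7): e=[36,20,6] → #
    (4,3)@(9, 7): e=[24,34,4] → #
    (5,3)@(11, 7): e=[12,48,2] → #
    (6,3)@(13, 7): e=[0,62,0] → ·  [on edge]
    (2,4)@(5, 9): e=[32,4,26] → #
    (5,4)@(11, 9): e=[-4,46,20] → ·
    (2,5)@(5, 11): e=[16,2,44] → #
    (4,5)@(9, 11): e=[-8,30,40] → ·
    (2,6)@(5, 13): e=[0,0,62] → ·  [on edge]
    (3,6)@(7, 13): e=[-12,14,60] → ·
  covered (9 px):
    · · · · · · ·
    · · · · · · ·
    · · · · · · ·
    · · # # # # ·
    · · # # # · ·
    · · # # · · ·
    · · · · · · ·
T3:
  2·area = 4  (B↔C swapped to make it positive)
  edge (8, 6)→(10, 6): d=(2,0) top-left  bias=+0
  edge (10, 6)→(12, 8): d=(2,2) right/bottom  bias=-1
  edge (12, 8)→(8, 6): d=(-4,-2) top-left  bias=+0
    (2,0)@(5, 1): e=[-10,0,14] → ·  [on edge]
    (3,1)@(7, 3): e=[-6,0,10] → ·  [on edge]
    (4,2)@(9, 5): e=[-2,0,6] → ·  [on edge]
    (5,3)@(11, 7): e=[2,0,2] → ·  [on edge]
    (6,4)@(13, 9): e=[6,0,-2] → ·  [on edge]
  covered (0 px):
    · · · · · · ·
    · · · · · · ·
    · · · · · · ·
    · · · · · · ·
    · · · · · · ·
    · · · · · · ·
    · · · · · · ·

Answer: [[3,5],[4,5]]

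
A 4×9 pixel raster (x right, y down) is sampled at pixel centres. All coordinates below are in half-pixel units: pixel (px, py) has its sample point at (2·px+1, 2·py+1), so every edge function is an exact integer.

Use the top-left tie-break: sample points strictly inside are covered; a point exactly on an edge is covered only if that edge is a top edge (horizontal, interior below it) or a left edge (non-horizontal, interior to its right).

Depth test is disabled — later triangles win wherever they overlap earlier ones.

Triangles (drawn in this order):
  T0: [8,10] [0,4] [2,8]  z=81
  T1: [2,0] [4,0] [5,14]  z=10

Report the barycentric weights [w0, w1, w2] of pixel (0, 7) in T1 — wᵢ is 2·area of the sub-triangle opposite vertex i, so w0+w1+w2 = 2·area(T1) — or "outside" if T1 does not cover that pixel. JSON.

T0:
  2·area = 20  (B↔C swapped to make it positive)
  edge (8, 10)→(2, 8): d=(-6,-2) top-left  bias=+0
  edge (2, 8)→(0, 4): d=(-2,-4) top-left  bias=+0
  edge (0, 4)→(8, 10): d=(8,6) right/bottom  bias=-1
    (0,2)@(1, 5): e=[16,2,2] → █
    (1,2)@(3, 5): e=[20,10,-10] → ·
    (0,3)@(1, 7): e=[4,-2,18] → ·
    (1,3)@(3, 7): e=[8,6,6] → █
    (2,3)@(5, 7): e=[12,14,-6] → ·
    (1,4)@(3, 9): e=[-4,2,22] → ·
    (2,4)@(5, 9): e=[0,10,10] → █  [on edge]
    (3,4)@(7, 9): e=[4,18,-2] → ·
    (2,5)@(5, 11): e=[-12,6,26] → ·
  covered (3 px):
    · · · ·
    · · · ·
    █ · · ·
    · █ · ·
    · · █ ·
    · · · ·
    · · · ·
    · · · ·
    · · · ·
T1:
  2·area = 28
  edge (2, 0)→(4, 0): d=(2,0) top-left  bias=+0
  edge (4, 0)→(5, 14): d=(1,14) right/bottom  bias=-1
  edge (5, 14)→(2, 0): d=(-3,-14) top-left  bias=+0
    (1,0)@(3, 1): e=[2,15,11] → █
    (2,0)@(5, 1): e=[2,-13,39] → ·
    (1,1)@(3, 3): e=[6,17,5] → █
    (2,1)@(5, 3): e=[6,-11,33] → ·
    (1,2)@(3, 5): e=[10,19,-1] → ·
  covered (2 px):
    · █ · ·
    · █ · ·
    · · · ·
    · · · ·
    · · · ·
    · · · ·
    · · · ·
    · · · ·
    · · · ·

Answer: "outside"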